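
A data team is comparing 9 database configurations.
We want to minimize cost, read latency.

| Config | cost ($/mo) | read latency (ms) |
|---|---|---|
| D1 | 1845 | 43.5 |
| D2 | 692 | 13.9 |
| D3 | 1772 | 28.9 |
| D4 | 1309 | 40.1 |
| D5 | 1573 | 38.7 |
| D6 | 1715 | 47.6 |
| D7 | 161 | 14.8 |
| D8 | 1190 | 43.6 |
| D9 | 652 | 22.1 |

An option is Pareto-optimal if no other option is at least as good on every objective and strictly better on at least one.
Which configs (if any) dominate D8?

D2, D7, D9

D2: cost 692≤1190, read latency 13.9≤43.6 — dominates D8.
D7: cost 161≤1190, read latency 14.8≤43.6 — dominates D8.
D9: cost 652≤1190, read latency 22.1≤43.6 — dominates D8.
Others (D1, D3, D4, D5, D6) are each worse than D8 on at least one objective.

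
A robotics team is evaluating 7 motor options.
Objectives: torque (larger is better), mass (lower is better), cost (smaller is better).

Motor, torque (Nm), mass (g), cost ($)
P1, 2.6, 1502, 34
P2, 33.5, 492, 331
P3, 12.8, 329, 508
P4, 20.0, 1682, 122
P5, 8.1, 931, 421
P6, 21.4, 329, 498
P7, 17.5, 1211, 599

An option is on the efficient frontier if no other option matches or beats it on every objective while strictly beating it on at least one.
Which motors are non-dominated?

P1, P2, P4, P6

P1: not dominated (best cost).
P2: not dominated (best torque).
P3: dominated by P6 (torque 21.4≥12.8, mass 329≤329, cost 498≤508).
P4: not dominated.
P5: dominated by P2 (torque 33.5≥8.1, mass 492≤931, cost 331≤421).
P6: not dominated.
P7: dominated by P2 (torque 33.5≥17.5, mass 492≤1211, cost 331≤599).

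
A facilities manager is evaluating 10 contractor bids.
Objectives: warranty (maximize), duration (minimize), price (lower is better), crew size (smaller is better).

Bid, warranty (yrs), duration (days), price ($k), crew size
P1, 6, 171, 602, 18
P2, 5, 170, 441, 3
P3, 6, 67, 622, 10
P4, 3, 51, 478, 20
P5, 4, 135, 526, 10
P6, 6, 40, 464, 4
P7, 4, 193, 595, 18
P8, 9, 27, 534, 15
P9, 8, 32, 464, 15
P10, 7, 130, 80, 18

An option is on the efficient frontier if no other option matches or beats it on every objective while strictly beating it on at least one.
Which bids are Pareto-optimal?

P1: dominated by P6 (warranty 6≥6, duration 40≤171, price 464≤602, crew size 4≤18).
P2: not dominated (best crew size).
P3: dominated by P6 (warranty 6≥6, duration 40≤67, price 464≤622, crew size 4≤10).
P4: dominated by P6 (warranty 6≥3, duration 40≤51, price 464≤478, crew size 4≤20).
P5: dominated by P6 (warranty 6≥4, duration 40≤135, price 464≤526, crew size 4≤10).
P6: not dominated.
P7: dominated by P2 (warranty 5≥4, duration 170≤193, price 441≤595, crew size 3≤18).
P8: not dominated (best warranty).
P9: not dominated.
P10: not dominated (best price).

P2, P6, P8, P9, P10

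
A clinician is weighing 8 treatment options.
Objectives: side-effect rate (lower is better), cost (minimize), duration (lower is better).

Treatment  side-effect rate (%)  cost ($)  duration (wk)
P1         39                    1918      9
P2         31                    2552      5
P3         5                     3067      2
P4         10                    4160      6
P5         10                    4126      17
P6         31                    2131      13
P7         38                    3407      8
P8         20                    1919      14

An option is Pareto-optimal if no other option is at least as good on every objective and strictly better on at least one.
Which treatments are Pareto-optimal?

P1: not dominated (best cost).
P2: not dominated.
P3: not dominated (best side-effect rate).
P4: dominated by P3 (side-effect rate 5≤10, cost 3067≤4160, duration 2≤6).
P5: dominated by P3 (side-effect rate 5≤10, cost 3067≤4126, duration 2≤17).
P6: not dominated.
P7: dominated by P2 (side-effect rate 31≤38, cost 2552≤3407, duration 5≤8).
P8: not dominated.

P1, P2, P3, P6, P8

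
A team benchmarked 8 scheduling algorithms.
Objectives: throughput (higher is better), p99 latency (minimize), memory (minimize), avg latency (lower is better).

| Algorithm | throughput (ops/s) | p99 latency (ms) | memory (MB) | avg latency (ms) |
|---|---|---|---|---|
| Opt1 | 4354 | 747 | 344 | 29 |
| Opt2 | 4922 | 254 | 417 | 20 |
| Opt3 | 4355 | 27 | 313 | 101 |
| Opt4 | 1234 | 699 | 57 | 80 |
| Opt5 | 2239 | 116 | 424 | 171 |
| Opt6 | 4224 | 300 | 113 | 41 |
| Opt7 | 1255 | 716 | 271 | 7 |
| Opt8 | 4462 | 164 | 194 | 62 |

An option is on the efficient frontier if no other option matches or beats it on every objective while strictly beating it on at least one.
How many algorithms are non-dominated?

Opt1: not dominated.
Opt2: not dominated (best throughput).
Opt3: not dominated (best p99 latency).
Opt4: not dominated (best memory).
Opt5: dominated by Opt3 (throughput 4355≥2239, p99 latency 27≤116, memory 313≤424, avg latency 101≤171).
Opt6: not dominated.
Opt7: not dominated (best avg latency).
Opt8: not dominated.
Pareto-optimal: Opt1, Opt2, Opt3, Opt4, Opt6, Opt7, Opt8 → 7.

7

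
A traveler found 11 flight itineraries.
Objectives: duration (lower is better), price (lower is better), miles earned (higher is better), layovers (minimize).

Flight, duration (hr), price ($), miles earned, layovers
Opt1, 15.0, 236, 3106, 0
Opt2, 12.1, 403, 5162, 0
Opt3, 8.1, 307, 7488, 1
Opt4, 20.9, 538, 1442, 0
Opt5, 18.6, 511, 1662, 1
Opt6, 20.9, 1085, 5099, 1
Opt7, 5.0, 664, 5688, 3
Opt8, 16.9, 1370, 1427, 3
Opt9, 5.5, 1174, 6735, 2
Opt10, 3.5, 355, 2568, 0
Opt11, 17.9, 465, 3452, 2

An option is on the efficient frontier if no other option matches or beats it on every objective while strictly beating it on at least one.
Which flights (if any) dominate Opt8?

Opt1: duration 15.0≤16.9, price 236≤1370, miles earned 3106≥1427, layovers 0≤3 — dominates Opt8.
Opt2: duration 12.1≤16.9, price 403≤1370, miles earned 5162≥1427, layovers 0≤3 — dominates Opt8.
Opt3: duration 8.1≤16.9, price 307≤1370, miles earned 7488≥1427, layovers 1≤3 — dominates Opt8.
Opt7: duration 5.0≤16.9, price 664≤1370, miles earned 5688≥1427, layovers 3≤3 — dominates Opt8.
Opt9: duration 5.5≤16.9, price 1174≤1370, miles earned 6735≥1427, layovers 2≤3 — dominates Opt8.
Opt10: duration 3.5≤16.9, price 355≤1370, miles earned 2568≥1427, layovers 0≤3 — dominates Opt8.
Others (Opt4, Opt5, Opt6, Opt11) are each worse than Opt8 on at least one objective.

Opt1, Opt2, Opt3, Opt7, Opt9, Opt10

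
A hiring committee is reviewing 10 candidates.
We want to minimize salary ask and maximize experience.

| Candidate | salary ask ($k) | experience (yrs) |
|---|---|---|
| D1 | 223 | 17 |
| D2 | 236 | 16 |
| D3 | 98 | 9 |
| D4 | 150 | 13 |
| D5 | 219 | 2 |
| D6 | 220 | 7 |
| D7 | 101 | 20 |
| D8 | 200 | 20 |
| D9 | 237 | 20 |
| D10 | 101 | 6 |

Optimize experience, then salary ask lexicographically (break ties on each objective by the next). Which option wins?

First maximize experience: best is 20, kept {D7, D8, D9}.
Then minimize salary ask: best is 101, kept {D7}.

D7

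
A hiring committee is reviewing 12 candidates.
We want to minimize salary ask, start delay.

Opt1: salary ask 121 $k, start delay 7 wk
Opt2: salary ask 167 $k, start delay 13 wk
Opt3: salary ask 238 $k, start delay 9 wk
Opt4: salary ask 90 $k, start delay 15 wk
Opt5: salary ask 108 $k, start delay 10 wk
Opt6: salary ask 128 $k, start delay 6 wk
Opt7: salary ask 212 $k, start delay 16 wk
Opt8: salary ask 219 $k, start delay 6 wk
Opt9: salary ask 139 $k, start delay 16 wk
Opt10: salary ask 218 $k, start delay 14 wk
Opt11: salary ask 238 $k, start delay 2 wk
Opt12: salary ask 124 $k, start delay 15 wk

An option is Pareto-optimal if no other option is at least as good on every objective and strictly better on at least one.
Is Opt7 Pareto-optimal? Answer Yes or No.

Opt1 vs Opt7: salary ask 121≤212, start delay 7≤16 — Opt1 is at least as good on every objective and strictly better on at least one, so Opt1 dominates Opt7.

No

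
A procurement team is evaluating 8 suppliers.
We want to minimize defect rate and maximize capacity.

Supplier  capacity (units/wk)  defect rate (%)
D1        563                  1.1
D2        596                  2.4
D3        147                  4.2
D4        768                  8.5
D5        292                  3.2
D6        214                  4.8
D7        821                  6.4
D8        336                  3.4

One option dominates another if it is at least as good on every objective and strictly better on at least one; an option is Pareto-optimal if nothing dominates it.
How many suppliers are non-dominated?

3

D1: not dominated (best defect rate).
D2: not dominated.
D3: dominated by D1 (capacity 563≥147, defect rate 1.1≤4.2).
D4: dominated by D7 (capacity 821≥768, defect rate 6.4≤8.5).
D5: dominated by D1 (capacity 563≥292, defect rate 1.1≤3.2).
D6: dominated by D1 (capacity 563≥214, defect rate 1.1≤4.8).
D7: not dominated (best capacity).
D8: dominated by D1 (capacity 563≥336, defect rate 1.1≤3.4).
Pareto-optimal: D1, D2, D7 → 3.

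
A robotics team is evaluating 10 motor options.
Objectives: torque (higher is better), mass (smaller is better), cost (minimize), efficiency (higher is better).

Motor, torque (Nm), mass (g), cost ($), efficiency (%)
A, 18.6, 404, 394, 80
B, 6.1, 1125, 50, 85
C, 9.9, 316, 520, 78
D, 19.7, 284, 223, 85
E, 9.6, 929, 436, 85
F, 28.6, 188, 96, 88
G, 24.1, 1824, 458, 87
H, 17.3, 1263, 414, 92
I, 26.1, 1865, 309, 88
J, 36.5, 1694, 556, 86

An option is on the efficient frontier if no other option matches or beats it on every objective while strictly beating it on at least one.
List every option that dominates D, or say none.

F

F: torque 28.6≥19.7, mass 188≤284, cost 96≤223, efficiency 88≥85 — dominates D.
Others (A, B, C, E, G, H, I, J) are each worse than D on at least one objective.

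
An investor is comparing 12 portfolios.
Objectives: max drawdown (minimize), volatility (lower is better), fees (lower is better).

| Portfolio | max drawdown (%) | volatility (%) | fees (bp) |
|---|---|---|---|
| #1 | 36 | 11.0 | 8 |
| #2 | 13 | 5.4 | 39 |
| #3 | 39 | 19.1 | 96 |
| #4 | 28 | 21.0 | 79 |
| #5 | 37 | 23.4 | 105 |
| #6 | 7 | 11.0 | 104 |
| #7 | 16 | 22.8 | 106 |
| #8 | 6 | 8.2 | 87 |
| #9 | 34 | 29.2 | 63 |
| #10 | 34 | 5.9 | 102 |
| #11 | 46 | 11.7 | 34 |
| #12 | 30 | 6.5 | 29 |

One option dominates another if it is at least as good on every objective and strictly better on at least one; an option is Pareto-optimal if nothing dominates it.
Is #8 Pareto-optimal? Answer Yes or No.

#1: worse on max drawdown (36 vs 6).
#2: worse on max drawdown (13 vs 6).
#3: worse on max drawdown (39 vs 6).
#4: worse on max drawdown (28 vs 6).
#5: worse on max drawdown (37 vs 6).
#6: worse on max drawdown (7 vs 6).
#7: worse on max drawdown (16 vs 6).
#9: worse on max drawdown (34 vs 6).
#10: worse on max drawdown (34 vs 6).
#11: worse on max drawdown (46 vs 6).
#12: worse on max drawdown (30 vs 6).
No option is at least as good as #8 on every objective and strictly better on one.

Yes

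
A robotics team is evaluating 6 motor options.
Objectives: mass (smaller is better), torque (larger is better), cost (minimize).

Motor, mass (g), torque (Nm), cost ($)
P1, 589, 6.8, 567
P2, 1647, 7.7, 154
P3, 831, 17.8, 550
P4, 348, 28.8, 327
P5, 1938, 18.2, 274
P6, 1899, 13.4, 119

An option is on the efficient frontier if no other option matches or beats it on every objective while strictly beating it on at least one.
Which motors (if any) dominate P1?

P4

P4: mass 348≤589, torque 28.8≥6.8, cost 327≤567 — dominates P1.
Others (P2, P3, P5, P6) are each worse than P1 on at least one objective.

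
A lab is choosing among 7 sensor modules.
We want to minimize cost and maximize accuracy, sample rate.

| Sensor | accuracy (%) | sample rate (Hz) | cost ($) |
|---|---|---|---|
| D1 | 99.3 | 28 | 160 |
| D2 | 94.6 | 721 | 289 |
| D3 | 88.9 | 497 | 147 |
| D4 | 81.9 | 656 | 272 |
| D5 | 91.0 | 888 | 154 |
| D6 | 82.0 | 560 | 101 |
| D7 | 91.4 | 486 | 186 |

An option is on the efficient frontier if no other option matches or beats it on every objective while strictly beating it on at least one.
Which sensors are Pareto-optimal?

D1: not dominated (best accuracy).
D2: not dominated.
D3: not dominated.
D4: dominated by D5 (accuracy 91.0≥81.9, sample rate 888≥656, cost 154≤272).
D5: not dominated (best sample rate).
D6: not dominated (best cost).
D7: not dominated.

D1, D2, D3, D5, D6, D7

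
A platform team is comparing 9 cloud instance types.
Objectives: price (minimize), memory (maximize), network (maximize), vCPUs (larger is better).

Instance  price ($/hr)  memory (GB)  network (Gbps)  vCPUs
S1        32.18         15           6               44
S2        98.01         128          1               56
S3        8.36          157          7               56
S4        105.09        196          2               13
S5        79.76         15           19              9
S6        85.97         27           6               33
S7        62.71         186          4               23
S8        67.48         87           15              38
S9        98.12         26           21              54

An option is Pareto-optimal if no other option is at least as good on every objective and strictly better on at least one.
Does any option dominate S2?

Yes

S3 vs S2: price 8.36≤98.01, memory 157≥128, network 7≥1, vCPUs 56≥56 — S3 is at least as good on every objective and strictly better on at least one, so S3 dominates S2.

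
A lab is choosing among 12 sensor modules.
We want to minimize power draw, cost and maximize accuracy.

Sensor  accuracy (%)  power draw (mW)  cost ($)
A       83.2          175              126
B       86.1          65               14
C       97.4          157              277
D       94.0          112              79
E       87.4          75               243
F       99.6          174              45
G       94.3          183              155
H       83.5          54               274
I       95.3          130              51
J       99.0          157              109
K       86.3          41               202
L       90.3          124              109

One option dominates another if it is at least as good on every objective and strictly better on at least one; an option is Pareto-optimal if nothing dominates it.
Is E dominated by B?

No

B vs E: B is worse on accuracy (86.1 vs 87.4), so it does not dominate E.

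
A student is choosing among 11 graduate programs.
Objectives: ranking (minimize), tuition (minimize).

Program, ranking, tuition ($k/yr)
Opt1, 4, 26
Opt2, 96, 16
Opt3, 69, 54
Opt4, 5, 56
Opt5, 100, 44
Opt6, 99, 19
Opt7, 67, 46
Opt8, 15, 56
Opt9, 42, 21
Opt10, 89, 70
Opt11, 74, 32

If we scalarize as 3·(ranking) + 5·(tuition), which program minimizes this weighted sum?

Opt1: 3·4 + 5·26 = 142
Opt2: 3·96 + 5·16 = 368
Opt3: 3·69 + 5·54 = 477
Opt4: 3·5 + 5·56 = 295
Opt5: 3·100 + 5·44 = 520
Opt6: 3·99 + 5·19 = 392
Opt7: 3·67 + 5·46 = 431
Opt8: 3·15 + 5·56 = 325
Opt9: 3·42 + 5·21 = 231
Opt10: 3·89 + 5·70 = 617
Opt11: 3·74 + 5·32 = 382
Lowest: Opt1 at 142.

Opt1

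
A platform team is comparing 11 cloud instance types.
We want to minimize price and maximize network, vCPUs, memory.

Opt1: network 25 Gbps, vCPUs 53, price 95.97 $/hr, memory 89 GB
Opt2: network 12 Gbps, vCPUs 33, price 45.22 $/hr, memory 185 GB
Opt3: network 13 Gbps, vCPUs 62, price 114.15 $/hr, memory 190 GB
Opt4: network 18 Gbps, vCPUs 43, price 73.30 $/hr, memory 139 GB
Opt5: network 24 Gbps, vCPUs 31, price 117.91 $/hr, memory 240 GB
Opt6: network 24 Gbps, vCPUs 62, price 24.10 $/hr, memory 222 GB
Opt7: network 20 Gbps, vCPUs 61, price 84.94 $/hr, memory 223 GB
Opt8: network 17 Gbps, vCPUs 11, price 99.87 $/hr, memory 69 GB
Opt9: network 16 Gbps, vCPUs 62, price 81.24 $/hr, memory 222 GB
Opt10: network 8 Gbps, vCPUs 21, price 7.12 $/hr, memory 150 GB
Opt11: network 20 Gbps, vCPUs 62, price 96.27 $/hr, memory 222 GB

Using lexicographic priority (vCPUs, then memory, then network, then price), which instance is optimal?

First maximize vCPUs: best is 62, kept {Opt3, Opt6, Opt9, Opt11}.
Then maximize memory: best is 222, kept {Opt6, Opt9, Opt11}.
Then maximize network: best is 24, kept {Opt6}.

Opt6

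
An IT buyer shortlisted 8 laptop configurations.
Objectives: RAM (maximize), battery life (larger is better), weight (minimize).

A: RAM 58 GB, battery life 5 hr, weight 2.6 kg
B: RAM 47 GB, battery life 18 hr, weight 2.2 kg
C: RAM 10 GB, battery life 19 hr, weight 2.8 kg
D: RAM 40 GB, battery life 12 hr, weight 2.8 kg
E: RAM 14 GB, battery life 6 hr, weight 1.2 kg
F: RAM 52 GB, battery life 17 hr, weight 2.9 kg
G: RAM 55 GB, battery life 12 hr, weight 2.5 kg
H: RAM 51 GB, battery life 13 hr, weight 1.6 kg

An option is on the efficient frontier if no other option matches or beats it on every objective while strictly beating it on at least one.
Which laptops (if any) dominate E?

A: worse on battery life (5 vs 6).
B: worse on weight (2.2 vs 1.2).
C: worse on RAM (10 vs 14).
D: worse on weight (2.8 vs 1.2).
F: worse on weight (2.9 vs 1.2).
G: worse on weight (2.5 vs 1.2).
H: worse on weight (1.6 vs 1.2).
No option dominates E.

none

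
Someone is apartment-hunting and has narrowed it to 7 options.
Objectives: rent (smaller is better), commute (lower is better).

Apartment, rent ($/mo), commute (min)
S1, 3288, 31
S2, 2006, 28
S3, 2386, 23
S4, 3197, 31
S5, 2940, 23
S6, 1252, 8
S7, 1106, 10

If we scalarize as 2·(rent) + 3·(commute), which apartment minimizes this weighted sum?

S7

S1: 2·3288 + 3·31 = 6669
S2: 2·2006 + 3·28 = 4096
S3: 2·2386 + 3·23 = 4841
S4: 2·3197 + 3·31 = 6487
S5: 2·2940 + 3·23 = 5949
S6: 2·1252 + 3·8 = 2528
S7: 2·1106 + 3·10 = 2242
Lowest: S7 at 2242.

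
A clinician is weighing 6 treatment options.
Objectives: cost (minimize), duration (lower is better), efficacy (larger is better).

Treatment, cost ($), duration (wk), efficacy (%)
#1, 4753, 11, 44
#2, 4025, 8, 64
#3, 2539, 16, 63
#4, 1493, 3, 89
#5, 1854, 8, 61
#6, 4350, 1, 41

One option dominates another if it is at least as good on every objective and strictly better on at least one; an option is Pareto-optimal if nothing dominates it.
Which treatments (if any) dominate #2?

#4: cost 1493≤4025, duration 3≤8, efficacy 89≥64 — dominates #2.
Others (#1, #3, #5, #6) are each worse than #2 on at least one objective.

#4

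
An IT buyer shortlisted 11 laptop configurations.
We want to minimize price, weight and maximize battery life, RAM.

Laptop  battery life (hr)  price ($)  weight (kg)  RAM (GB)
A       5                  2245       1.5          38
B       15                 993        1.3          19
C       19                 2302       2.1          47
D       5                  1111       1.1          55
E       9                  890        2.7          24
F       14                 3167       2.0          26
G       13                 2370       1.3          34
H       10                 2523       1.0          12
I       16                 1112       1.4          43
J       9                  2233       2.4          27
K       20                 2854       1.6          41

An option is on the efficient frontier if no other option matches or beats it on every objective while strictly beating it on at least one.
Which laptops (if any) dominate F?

I, K

I: battery life 16≥14, price 1112≤3167, weight 1.4≤2.0, RAM 43≥26 — dominates F.
K: battery life 20≥14, price 2854≤3167, weight 1.6≤2.0, RAM 41≥26 — dominates F.
Others (A, B, C, D, E, G, H, J) are each worse than F on at least one objective.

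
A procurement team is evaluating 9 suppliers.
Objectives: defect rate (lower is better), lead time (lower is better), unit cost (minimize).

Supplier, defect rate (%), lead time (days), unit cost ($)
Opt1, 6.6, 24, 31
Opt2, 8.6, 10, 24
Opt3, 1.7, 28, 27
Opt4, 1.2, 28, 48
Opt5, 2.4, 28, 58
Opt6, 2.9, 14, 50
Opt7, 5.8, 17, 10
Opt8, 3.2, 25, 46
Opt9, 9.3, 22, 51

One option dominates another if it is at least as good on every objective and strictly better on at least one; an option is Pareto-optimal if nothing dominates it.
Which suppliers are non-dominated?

Opt1: dominated by Opt7 (defect rate 5.8≤6.6, lead time 17≤24, unit cost 10≤31).
Opt2: not dominated (best lead time).
Opt3: not dominated.
Opt4: not dominated (best defect rate).
Opt5: dominated by Opt3 (defect rate 1.7≤2.4, lead time 28≤28, unit cost 27≤58).
Opt6: not dominated.
Opt7: not dominated (best unit cost).
Opt8: not dominated.
Opt9: dominated by Opt2 (defect rate 8.6≤9.3, lead time 10≤22, unit cost 24≤51).

Opt2, Opt3, Opt4, Opt6, Opt7, Opt8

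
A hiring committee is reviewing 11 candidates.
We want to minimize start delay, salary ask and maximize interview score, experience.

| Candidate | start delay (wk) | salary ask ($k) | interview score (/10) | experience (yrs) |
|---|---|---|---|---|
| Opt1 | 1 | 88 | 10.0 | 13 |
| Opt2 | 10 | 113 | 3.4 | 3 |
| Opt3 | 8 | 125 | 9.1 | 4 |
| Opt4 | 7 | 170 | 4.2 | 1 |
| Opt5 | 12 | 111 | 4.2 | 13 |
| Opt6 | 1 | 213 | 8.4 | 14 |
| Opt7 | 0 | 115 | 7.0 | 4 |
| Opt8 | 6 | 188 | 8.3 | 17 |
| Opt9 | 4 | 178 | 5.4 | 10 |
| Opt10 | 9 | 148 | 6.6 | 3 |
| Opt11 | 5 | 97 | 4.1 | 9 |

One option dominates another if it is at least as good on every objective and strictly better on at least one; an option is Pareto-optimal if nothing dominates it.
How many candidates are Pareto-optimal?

Opt1: not dominated (best salary ask).
Opt2: dominated by Opt1 (start delay 1≤10, salary ask 88≤113, interview score 10.0≥3.4, experience 13≥3).
Opt3: dominated by Opt1 (start delay 1≤8, salary ask 88≤125, interview score 10.0≥9.1, experience 13≥4).
Opt4: dominated by Opt1 (start delay 1≤7, salary ask 88≤170, interview score 10.0≥4.2, experience 13≥1).
Opt5: dominated by Opt1 (start delay 1≤12, salary ask 88≤111, interview score 10.0≥4.2, experience 13≥13).
Opt6: not dominated.
Opt7: not dominated (best start delay).
Opt8: not dominated (best experience).
Opt9: dominated by Opt1 (start delay 1≤4, salary ask 88≤178, interview score 10.0≥5.4, experience 13≥10).
Opt10: dominated by Opt1 (start delay 1≤9, salary ask 88≤148, interview score 10.0≥6.6, experience 13≥3).
Opt11: dominated by Opt1 (start delay 1≤5, salary ask 88≤97, interview score 10.0≥4.1, experience 13≥9).
Pareto-optimal: Opt1, Opt6, Opt7, Opt8 → 4.

4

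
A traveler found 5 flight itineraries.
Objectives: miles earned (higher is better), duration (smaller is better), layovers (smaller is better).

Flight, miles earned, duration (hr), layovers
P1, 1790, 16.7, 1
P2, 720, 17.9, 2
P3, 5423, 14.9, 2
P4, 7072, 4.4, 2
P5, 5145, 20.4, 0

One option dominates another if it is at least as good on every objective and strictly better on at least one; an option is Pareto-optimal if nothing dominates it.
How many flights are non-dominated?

3

P1: not dominated.
P2: dominated by P1 (miles earned 1790≥720, duration 16.7≤17.9, layovers 1≤2).
P3: dominated by P4 (miles earned 7072≥5423, duration 4.4≤14.9, layovers 2≤2).
P4: not dominated (best miles earned).
P5: not dominated (best layovers).
Pareto-optimal: P1, P4, P5 → 3.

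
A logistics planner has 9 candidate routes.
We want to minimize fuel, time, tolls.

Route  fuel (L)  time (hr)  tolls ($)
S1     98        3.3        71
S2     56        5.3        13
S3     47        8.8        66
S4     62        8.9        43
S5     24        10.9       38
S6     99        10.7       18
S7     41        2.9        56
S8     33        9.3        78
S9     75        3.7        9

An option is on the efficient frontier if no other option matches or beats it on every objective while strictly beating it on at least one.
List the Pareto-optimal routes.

S1: dominated by S7 (fuel 41≤98, time 2.9≤3.3, tolls 56≤71).
S2: not dominated.
S3: dominated by S7 (fuel 41≤47, time 2.9≤8.8, tolls 56≤66).
S4: dominated by S2 (fuel 56≤62, time 5.3≤8.9, tolls 13≤43).
S5: not dominated (best fuel).
S6: dominated by S2 (fuel 56≤99, time 5.3≤10.7, tolls 13≤18).
S7: not dominated (best time).
S8: not dominated.
S9: not dominated (best tolls).

S2, S5, S7, S8, S9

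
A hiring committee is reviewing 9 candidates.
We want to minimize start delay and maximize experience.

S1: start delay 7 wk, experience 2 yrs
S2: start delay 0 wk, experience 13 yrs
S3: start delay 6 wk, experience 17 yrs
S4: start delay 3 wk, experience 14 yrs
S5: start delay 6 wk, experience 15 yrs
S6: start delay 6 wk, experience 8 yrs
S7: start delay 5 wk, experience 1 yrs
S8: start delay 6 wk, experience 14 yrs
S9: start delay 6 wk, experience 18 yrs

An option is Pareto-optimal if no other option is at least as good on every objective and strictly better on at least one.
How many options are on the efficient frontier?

3

S1: dominated by S2 (start delay 0≤7, experience 13≥2).
S2: not dominated (best start delay).
S3: dominated by S9 (start delay 6≤6, experience 18≥17).
S4: not dominated.
S5: dominated by S3 (start delay 6≤6, experience 17≥15).
S6: dominated by S2 (start delay 0≤6, experience 13≥8).
S7: dominated by S2 (start delay 0≤5, experience 13≥1).
S8: dominated by S3 (start delay 6≤6, experience 17≥14).
S9: not dominated (best experience).
Pareto-optimal: S2, S4, S9 → 3.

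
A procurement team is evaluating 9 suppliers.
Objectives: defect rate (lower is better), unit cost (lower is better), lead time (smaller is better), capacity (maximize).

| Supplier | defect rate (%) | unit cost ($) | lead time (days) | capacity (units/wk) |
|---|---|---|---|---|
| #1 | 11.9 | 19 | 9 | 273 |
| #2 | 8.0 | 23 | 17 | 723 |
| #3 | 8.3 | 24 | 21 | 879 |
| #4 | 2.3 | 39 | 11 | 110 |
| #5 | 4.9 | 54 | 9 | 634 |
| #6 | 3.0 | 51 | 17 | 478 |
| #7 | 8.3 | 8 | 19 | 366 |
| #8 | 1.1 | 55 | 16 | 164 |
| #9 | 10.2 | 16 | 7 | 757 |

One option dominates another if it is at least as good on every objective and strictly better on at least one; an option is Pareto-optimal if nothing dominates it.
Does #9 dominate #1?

Yes

#9 vs #1: defect rate 10.2≤11.9, unit cost 16≤19, lead time 7≤9, capacity 757≥273 — #9 is at least as good on every objective with at least one strict improvement.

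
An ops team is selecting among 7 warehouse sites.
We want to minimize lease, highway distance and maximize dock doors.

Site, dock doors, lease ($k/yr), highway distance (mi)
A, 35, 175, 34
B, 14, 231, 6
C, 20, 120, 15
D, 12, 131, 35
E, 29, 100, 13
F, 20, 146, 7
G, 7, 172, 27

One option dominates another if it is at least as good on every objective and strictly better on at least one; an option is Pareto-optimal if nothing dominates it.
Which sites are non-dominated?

A, B, E, F

A: not dominated (best dock doors).
B: not dominated (best highway distance).
C: dominated by E (dock doors 29≥20, lease 100≤120, highway distance 13≤15).
D: dominated by C (dock doors 20≥12, lease 120≤131, highway distance 15≤35).
E: not dominated (best lease).
F: not dominated.
G: dominated by C (dock doors 20≥7, lease 120≤172, highway distance 15≤27).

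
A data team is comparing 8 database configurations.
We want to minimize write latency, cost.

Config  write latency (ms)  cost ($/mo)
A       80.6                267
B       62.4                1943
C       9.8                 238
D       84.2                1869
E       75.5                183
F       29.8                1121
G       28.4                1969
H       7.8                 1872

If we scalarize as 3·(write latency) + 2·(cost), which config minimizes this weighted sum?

A: 3·80.6 + 2·267 = 775.8
B: 3·62.4 + 2·1943 = 4073.2
C: 3·9.8 + 2·238 = 505.4
D: 3·84.2 + 2·1869 = 3990.6
E: 3·75.5 + 2·183 = 592.5
F: 3·29.8 + 2·1121 = 2331.4
G: 3·28.4 + 2·1969 = 4023.2
H: 3·7.8 + 2·1872 = 3767.4
Lowest: C at 505.4.

C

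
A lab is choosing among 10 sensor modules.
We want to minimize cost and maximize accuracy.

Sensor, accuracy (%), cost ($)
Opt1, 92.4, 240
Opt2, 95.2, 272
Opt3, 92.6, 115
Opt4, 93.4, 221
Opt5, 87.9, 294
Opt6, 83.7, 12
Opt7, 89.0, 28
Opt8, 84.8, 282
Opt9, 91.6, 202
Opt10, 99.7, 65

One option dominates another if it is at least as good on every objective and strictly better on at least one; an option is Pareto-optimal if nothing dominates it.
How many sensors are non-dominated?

3

Opt1: dominated by Opt3 (accuracy 92.6≥92.4, cost 115≤240).
Opt2: dominated by Opt10 (accuracy 99.7≥95.2, cost 65≤272).
Opt3: dominated by Opt10 (accuracy 99.7≥92.6, cost 65≤115).
Opt4: dominated by Opt10 (accuracy 99.7≥93.4, cost 65≤221).
Opt5: dominated by Opt1 (accuracy 92.4≥87.9, cost 240≤294).
Opt6: not dominated (best cost).
Opt7: not dominated.
Opt8: dominated by Opt1 (accuracy 92.4≥84.8, cost 240≤282).
Opt9: dominated by Opt3 (accuracy 92.6≥91.6, cost 115≤202).
Opt10: not dominated (best accuracy).
Pareto-optimal: Opt6, Opt7, Opt10 → 3.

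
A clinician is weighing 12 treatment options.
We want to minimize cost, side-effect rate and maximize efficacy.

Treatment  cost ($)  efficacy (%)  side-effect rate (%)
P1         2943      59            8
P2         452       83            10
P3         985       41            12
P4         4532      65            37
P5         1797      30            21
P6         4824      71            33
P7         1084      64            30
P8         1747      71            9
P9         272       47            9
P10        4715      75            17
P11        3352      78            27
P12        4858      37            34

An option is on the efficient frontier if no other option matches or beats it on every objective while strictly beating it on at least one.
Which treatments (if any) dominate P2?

P1: worse on cost (2943 vs 452).
P3: worse on cost (985 vs 452).
P4: worse on cost (4532 vs 452).
P5: worse on cost (1797 vs 452).
P6: worse on cost (4824 vs 452).
P7: worse on cost (1084 vs 452).
P8: worse on cost (1747 vs 452).
P9: worse on efficacy (47 vs 83).
P10: worse on cost (4715 vs 452).
P11: worse on cost (3352 vs 452).
P12: worse on cost (4858 vs 452).
No option dominates P2.

none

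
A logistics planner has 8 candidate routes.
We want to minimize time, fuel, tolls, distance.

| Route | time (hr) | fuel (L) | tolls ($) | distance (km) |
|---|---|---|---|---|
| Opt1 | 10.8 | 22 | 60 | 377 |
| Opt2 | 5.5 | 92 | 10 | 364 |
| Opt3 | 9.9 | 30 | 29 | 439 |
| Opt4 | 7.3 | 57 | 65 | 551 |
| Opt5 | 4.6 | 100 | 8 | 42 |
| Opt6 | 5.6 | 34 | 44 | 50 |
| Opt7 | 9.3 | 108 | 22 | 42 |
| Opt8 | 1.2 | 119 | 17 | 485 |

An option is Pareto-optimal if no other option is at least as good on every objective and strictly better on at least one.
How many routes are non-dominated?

Opt1: not dominated (best fuel).
Opt2: not dominated.
Opt3: not dominated.
Opt4: dominated by Opt6 (time 5.6≤7.3, fuel 34≤57, tolls 44≤65, distance 50≤551).
Opt5: not dominated (best tolls).
Opt6: not dominated.
Opt7: dominated by Opt5 (time 4.6≤9.3, fuel 100≤108, tolls 8≤22, distance 42≤42).
Opt8: not dominated (best time).
Pareto-optimal: Opt1, Opt2, Opt3, Opt5, Opt6, Opt8 → 6.

6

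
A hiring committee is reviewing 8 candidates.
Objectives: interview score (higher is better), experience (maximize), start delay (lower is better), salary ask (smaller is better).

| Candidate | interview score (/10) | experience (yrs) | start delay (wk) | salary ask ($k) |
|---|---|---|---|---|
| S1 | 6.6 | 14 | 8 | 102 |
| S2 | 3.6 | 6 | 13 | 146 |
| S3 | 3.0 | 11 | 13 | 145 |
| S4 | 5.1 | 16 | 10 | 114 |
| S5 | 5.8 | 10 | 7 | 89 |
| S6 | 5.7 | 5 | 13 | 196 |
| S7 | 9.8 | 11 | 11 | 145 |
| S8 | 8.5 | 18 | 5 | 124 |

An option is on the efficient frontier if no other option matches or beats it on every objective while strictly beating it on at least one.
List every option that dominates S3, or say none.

S1: interview score 6.6≥3.0, experience 14≥11, start delay 8≤13, salary ask 102≤145 — dominates S3.
S4: interview score 5.1≥3.0, experience 16≥11, start delay 10≤13, salary ask 114≤145 — dominates S3.
S7: interview score 9.8≥3.0, experience 11≥11, start delay 11≤13, salary ask 145≤145 — dominates S3.
S8: interview score 8.5≥3.0, experience 18≥11, start delay 5≤13, salary ask 124≤145 — dominates S3.
Others (S2, S5, S6) are each worse than S3 on at least one objective.

S1, S4, S7, S8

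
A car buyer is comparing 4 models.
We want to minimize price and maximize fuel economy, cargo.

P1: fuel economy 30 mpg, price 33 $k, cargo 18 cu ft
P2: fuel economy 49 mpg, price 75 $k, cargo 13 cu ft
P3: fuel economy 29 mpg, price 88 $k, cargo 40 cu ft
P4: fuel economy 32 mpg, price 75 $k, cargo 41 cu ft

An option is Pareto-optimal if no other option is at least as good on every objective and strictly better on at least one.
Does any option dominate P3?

Yes

P4 vs P3: fuel economy 32≥29, price 75≤88, cargo 41≥40 — P4 is at least as good on every objective and strictly better on at least one, so P4 dominates P3.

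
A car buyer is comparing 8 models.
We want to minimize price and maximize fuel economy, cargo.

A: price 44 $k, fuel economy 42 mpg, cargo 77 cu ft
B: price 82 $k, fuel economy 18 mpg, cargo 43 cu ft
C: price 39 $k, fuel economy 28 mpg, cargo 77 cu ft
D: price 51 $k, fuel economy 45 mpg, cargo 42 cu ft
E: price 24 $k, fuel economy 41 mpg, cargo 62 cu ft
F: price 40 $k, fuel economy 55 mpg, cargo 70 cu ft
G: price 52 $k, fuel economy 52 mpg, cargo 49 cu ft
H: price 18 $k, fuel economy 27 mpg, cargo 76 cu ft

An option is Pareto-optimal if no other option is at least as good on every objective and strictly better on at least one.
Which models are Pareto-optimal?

A, C, E, F, H

A: not dominated.
B: dominated by A (price 44≤82, fuel economy 42≥18, cargo 77≥43).
C: not dominated.
D: dominated by F (price 40≤51, fuel economy 55≥45, cargo 70≥42).
E: not dominated.
F: not dominated (best fuel economy).
G: dominated by F (price 40≤52, fuel economy 55≥52, cargo 70≥49).
H: not dominated (best price).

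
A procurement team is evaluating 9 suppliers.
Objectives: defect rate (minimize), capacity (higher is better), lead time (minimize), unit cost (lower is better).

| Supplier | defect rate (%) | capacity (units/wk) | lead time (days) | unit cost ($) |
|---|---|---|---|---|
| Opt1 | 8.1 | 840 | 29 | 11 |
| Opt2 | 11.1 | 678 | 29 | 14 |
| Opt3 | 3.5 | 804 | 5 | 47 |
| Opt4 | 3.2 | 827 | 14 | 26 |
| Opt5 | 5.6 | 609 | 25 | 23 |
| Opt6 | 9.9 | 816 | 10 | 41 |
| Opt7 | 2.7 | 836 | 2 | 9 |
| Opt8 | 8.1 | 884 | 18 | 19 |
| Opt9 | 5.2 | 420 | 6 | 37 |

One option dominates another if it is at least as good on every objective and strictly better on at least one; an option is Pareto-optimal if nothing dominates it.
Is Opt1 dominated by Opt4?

No

Opt4 vs Opt1: Opt4 is worse on capacity (827 vs 840), so it does not dominate Opt1.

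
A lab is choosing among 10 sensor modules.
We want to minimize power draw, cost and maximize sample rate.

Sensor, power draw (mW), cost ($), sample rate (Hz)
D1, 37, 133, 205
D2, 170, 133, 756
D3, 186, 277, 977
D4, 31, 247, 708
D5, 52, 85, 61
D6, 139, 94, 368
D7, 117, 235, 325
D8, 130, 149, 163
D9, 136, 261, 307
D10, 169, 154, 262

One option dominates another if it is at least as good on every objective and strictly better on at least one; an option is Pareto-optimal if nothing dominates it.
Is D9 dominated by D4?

D4 vs D9: power draw 31≤136, cost 247≤261, sample rate 708≥307 — D4 is at least as good on every objective with at least one strict improvement.

Yes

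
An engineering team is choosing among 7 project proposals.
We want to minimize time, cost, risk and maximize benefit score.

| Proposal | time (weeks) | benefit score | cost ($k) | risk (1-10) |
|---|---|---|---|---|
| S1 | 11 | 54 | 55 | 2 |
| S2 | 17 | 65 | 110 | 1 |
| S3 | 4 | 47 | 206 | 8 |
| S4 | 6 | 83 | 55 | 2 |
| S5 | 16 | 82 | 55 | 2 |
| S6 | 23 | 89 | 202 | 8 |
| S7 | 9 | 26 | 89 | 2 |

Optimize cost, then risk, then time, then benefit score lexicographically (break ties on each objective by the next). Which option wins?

First minimize cost: best is 55, kept {S1, S4, S5}.
Then minimize risk: best is 2, kept {S1, S4, S5}.
Then minimize time: best is 6, kept {S4}.

S4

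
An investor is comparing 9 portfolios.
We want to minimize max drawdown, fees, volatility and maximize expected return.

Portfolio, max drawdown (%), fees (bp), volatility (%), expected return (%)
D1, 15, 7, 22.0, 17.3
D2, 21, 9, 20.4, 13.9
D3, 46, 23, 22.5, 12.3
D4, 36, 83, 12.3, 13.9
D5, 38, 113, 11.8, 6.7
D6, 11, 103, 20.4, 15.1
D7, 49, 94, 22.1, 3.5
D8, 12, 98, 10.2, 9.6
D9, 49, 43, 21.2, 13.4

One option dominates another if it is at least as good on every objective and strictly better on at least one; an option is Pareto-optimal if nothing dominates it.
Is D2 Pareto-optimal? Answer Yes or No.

Yes

D1: worse on volatility (22.0 vs 20.4).
D3: worse on max drawdown (46 vs 21).
D4: worse on max drawdown (36 vs 21).
D5: worse on max drawdown (38 vs 21).
D6: worse on fees (103 vs 9).
D7: worse on max drawdown (49 vs 21).
D8: worse on fees (98 vs 9).
D9: worse on max drawdown (49 vs 21).
No option is at least as good as D2 on every objective and strictly better on one.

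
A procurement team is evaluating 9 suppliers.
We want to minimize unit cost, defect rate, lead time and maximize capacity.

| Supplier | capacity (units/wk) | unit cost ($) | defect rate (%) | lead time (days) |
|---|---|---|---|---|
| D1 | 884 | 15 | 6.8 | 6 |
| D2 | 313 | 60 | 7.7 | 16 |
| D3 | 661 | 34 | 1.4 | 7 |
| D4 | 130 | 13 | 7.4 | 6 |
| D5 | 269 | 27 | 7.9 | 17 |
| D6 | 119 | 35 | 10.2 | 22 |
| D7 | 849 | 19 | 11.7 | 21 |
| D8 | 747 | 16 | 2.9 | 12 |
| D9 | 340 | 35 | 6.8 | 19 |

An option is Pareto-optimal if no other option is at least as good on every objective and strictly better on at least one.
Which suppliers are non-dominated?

D1, D3, D4, D8

D1: not dominated (best capacity).
D2: dominated by D1 (capacity 884≥313, unit cost 15≤60, defect rate 6.8≤7.7, lead time 6≤16).
D3: not dominated (best defect rate).
D4: not dominated (best unit cost).
D5: dominated by D1 (capacity 884≥269, unit cost 15≤27, defect rate 6.8≤7.9, lead time 6≤17).
D6: dominated by D1 (capacity 884≥119, unit cost 15≤35, defect rate 6.8≤10.2, lead time 6≤22).
D7: dominated by D1 (capacity 884≥849, unit cost 15≤19, defect rate 6.8≤11.7, lead time 6≤21).
D8: not dominated.
D9: dominated by D1 (capacity 884≥340, unit cost 15≤35, defect rate 6.8≤6.8, lead time 6≤19).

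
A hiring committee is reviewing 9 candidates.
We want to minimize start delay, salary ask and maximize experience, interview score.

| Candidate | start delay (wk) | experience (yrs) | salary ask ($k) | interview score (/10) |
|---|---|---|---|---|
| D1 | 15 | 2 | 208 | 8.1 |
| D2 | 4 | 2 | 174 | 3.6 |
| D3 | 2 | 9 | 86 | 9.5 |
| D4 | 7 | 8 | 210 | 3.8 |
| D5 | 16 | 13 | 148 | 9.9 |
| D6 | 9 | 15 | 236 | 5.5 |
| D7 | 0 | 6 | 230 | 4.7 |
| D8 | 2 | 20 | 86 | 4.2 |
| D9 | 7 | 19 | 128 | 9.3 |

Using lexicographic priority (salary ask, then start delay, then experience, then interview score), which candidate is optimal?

First minimize salary ask: best is 86, kept {D3, D8}.
Then minimize start delay: best is 2, kept {D3, D8}.
Then maximize experience: best is 20, kept {D8}.

D8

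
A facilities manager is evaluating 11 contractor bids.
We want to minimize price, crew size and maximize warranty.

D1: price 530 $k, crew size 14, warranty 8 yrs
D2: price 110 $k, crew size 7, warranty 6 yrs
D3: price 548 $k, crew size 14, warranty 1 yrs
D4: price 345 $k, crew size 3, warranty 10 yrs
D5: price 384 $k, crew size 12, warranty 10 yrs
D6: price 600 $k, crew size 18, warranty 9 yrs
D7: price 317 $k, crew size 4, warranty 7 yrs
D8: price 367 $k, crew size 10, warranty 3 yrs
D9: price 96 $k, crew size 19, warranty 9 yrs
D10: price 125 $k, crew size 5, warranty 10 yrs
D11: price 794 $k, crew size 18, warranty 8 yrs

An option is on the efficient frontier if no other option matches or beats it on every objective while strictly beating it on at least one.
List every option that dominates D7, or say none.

D1: worse on price (530 vs 317).
D2: worse on crew size (7 vs 4).
D3: worse on price (548 vs 317).
D4: worse on price (345 vs 317).
D5: worse on price (384 vs 317).
D6: worse on price (600 vs 317).
D8: worse on price (367 vs 317).
D9: worse on crew size (19 vs 4).
D10: worse on crew size (5 vs 4).
D11: worse on price (794 vs 317).
No option dominates D7.

none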